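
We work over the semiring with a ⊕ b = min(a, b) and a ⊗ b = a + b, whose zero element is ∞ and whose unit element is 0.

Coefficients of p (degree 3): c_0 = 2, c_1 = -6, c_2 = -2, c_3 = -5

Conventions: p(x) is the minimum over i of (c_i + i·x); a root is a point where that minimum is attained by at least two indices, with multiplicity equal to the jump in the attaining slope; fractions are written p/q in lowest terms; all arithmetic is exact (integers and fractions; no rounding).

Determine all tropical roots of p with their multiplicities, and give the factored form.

hull edge (i=0, c=2) to (i=1, c=-6): slope -8, span 1
hull edge (i=1, c=-6) to (i=3, c=-5): slope 1/2, span 2
Factored form: p(x) = -5 ⊗ (x ⊕ (-1/2)) ⊗ (x ⊕ (-1/2)) ⊗ (x ⊕ 8)
Answer: roots = -1/2 (mult 2), 8 (mult 1)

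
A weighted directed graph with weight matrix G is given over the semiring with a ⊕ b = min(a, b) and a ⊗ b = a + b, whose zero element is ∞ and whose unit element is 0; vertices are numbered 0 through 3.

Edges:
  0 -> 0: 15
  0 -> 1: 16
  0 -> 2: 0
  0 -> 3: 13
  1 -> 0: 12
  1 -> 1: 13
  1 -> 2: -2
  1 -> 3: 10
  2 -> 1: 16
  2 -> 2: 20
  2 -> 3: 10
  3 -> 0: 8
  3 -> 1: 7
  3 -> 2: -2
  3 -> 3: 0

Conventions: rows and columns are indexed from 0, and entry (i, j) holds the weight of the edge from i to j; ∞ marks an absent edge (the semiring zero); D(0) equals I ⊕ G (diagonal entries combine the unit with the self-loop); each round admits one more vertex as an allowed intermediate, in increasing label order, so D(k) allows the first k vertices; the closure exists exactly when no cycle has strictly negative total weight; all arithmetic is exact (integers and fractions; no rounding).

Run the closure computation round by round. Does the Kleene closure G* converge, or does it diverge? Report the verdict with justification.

D(0):
  [0, 16, 0, 13]
  [12, 0, -2, 10]
  [∞, 16, 0, 10]
  [8, 7, -2, 0]
D(1):
  [0, 16, 0, 13]
  [12, 0, -2, 10]
  [∞, 16, 0, 10]
  [8, 7, -2, 0]
D(2):
  [0, 16, 0, 13]
  [12, 0, -2, 10]
  [28, 16, 0, 10]
  [8, 7, -2, 0]
D(3):
  [0, 16, 0, 10]
  [12, 0, -2, 8]
  [28, 16, 0, 10]
  [8, 7, -2, 0]
D(4):
  [0, 16, 0, 10]
  [12, 0, -2, 8]
  [18, 16, 0, 10]
  [8, 7, -2, 0]
Key observation: every diagonal entry stays at the unit through all rounds, so no improving cycle exists.
Answer: CONVERGES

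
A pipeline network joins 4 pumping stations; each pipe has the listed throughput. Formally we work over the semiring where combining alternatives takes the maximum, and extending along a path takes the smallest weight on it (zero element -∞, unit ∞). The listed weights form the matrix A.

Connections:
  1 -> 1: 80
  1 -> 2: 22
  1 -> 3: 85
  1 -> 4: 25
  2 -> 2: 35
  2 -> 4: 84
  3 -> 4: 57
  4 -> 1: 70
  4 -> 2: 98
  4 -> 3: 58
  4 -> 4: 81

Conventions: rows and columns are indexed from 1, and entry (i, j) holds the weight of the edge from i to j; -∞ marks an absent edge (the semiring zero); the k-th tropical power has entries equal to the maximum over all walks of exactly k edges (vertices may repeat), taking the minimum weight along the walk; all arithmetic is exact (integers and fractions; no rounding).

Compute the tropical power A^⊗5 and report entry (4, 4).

A^⊗2:
  [80, 25, 80, 57]
  [70, 84, 58, 81]
  [57, 57, 57, 57]
  [70, 81, 70, 84]
A^⊗3:
  [80, 57, 80, 57]
  [70, 81, 70, 84]
  [57, 57, 57, 57]
  [70, 84, 70, 81]
A^⊗4:
  [80, 57, 80, 57]
  [70, 84, 70, 81]
  [57, 57, 57, 57]
  [70, 81, 70, 84]
A^⊗5:
  [80, 57, 80, 57]
  [70, 81, 70, 84]
  [57, 57, 57, 57]
  [70, 84, 70, 81]
Key observation: the optimum is the walk 4->2->4->2->4->4, with weight 98 min 84 min 98 min 84 min 81 = 81.
Optimal value attained by: walk 4->2->4->2->4->4.
Answer: (A^⊗5)[4][4] = 81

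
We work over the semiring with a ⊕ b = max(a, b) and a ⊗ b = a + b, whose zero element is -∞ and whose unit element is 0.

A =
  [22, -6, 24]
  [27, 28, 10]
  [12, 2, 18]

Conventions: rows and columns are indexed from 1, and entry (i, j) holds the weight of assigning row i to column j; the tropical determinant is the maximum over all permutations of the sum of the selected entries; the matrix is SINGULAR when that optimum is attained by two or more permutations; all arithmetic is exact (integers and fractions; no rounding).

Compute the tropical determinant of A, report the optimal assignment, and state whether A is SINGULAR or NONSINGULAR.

σ = (1, 2, 3): 22 + 28 + 18 = 68
σ = (1, 3, 2): 22 + 10 + 2 = 34
σ = (2, 1, 3): (-6) + 27 + 18 = 39
σ = (2, 3, 1): (-6) + 10 + 12 = 16
σ = (3, 1, 2): 24 + 27 + 2 = 53
σ = (3, 2, 1): 24 + 28 + 12 = 64
Optimal value attained by: σ = (1, 2, 3).
Answer: det⊕(A) = 68; verdict: NONSINGULAR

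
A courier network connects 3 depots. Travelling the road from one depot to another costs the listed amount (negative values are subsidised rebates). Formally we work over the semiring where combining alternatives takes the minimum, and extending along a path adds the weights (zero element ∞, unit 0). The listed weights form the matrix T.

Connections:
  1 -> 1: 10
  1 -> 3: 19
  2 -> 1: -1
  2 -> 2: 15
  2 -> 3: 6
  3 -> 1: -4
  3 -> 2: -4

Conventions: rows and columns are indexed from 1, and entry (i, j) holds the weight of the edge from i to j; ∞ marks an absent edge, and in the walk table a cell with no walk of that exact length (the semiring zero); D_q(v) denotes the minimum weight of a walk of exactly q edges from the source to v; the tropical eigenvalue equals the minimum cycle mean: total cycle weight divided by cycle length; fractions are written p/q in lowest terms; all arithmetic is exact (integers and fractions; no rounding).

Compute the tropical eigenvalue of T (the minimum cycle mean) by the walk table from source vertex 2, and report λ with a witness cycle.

q=0: [∞, 0, ∞]
q=1: [-1, 15, 6]
q=2: [2, 2, 18]
q=3: [1, 14, 8]
Optimal cycle mean attained by: cycle 2->3->2, total 6 + (-4), length 2.
Answer: λ = 1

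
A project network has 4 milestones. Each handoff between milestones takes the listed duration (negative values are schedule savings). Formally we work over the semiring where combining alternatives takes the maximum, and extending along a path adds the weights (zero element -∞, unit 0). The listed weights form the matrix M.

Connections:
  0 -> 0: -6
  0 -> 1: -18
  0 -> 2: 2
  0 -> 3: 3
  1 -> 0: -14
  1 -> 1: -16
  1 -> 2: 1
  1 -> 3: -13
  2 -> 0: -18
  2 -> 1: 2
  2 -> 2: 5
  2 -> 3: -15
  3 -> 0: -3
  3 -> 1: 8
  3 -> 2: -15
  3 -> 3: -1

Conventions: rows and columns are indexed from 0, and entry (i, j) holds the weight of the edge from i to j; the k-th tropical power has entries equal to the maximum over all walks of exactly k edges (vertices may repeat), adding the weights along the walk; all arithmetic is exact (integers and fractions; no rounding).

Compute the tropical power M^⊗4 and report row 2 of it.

M^⊗2:
  [0, 11, 7, 2]
  [-16, 3, 6, -11]
  [-12, 7, 10, -10]
  [-4, 7, 9, 0]
M^⊗3:
  [-1, 10, 12, 3]
  [-11, 8, 11, -9]
  [-7, 12, 15, -5]
  [-3, 11, 14, -1]
M^⊗4:
  [0, 14, 17, 2]
  [-6, 13, 16, -4]
  [-2, 17, 20, 0]
  [-3, 16, 19, 0]
Answer: row 2 of M^⊗4 = [-2, 17, 20, 0]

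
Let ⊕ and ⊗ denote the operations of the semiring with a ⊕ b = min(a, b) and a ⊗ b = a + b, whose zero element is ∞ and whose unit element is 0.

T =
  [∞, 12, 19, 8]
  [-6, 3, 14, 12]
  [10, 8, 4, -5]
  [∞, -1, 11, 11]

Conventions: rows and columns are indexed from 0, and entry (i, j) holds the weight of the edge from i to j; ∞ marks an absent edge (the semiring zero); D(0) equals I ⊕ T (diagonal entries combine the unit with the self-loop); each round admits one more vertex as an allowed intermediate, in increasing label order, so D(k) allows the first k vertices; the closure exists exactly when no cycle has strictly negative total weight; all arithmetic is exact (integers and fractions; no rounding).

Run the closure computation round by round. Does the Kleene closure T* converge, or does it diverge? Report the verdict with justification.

D(0):
  [0, 12, 19, 8]
  [-6, 0, 14, 12]
  [10, 8, 0, -5]
  [∞, -1, 11, 0]
D(1):
  [0, 12, 19, 8]
  [-6, 0, 13, 2]
  [10, 8, 0, -5]
  [∞, -1, 11, 0]
D(2):
  [0, 12, 19, 8]
  [-6, 0, 13, 2]
  [2, 8, 0, -5]
  [-7, -1, 11, 0]
D(3):
  [0, 12, 19, 8]
  [-6, 0, 13, 2]
  [2, 8, 0, -5]
  [-7, -1, 11, 0]
D(4):
  [0, 7, 19, 8]
  [-6, 0, 13, 2]
  [-12, -6, 0, -5]
  [-7, -1, 11, 0]
Key observation: every diagonal entry stays at the unit through all rounds, so no improving cycle exists.
Answer: CONVERGES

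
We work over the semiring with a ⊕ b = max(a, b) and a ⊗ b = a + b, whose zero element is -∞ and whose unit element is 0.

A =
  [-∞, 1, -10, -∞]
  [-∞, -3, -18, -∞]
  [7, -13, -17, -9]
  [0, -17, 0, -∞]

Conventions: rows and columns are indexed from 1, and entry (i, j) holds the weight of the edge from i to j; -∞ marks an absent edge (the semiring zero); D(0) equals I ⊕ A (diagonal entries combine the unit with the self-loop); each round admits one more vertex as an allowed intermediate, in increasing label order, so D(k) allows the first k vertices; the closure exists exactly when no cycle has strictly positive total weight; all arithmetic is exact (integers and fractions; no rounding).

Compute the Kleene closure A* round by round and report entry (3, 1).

D(0):
  [0, 1, -10, -∞]
  [-∞, 0, -18, -∞]
  [7, -13, 0, -9]
  [0, -17, 0, 0]
D(1):
  [0, 1, -10, -∞]
  [-∞, 0, -18, -∞]
  [7, 8, 0, -9]
  [0, 1, 0, 0]
D(2):
  [0, 1, -10, -∞]
  [-∞, 0, -18, -∞]
  [7, 8, 0, -9]
  [0, 1, 0, 0]
D(3):
  [0, 1, -10, -19]
  [-11, 0, -18, -27]
  [7, 8, 0, -9]
  [7, 8, 0, 0]
D(4):
  [0, 1, -10, -19]
  [-11, 0, -18, -27]
  [7, 8, 0, -9]
  [7, 8, 0, 0]
Answer: A*[3][1] = 7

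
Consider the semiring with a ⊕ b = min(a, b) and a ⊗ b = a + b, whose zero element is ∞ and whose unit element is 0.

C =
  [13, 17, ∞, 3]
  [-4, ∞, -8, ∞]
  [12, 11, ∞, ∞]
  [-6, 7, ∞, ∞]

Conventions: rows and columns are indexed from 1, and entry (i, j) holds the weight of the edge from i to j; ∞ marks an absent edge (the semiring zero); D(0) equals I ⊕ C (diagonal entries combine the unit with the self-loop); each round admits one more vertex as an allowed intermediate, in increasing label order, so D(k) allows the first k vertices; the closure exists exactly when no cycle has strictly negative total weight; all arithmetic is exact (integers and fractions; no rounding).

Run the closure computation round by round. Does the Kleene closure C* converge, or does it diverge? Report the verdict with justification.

D(0):
  [0, 17, ∞, 3]
  [-4, 0, -8, ∞]
  [12, 11, 0, ∞]
  [-6, 7, ∞, 0]
Detection: at round 1, diagonal entry (4, 4) turns strictly negative.
Key observation: the cycle 4->1->4 has total weight (-6) + 3, which is strictly negative.
Answer: DIVERGES — negative cycle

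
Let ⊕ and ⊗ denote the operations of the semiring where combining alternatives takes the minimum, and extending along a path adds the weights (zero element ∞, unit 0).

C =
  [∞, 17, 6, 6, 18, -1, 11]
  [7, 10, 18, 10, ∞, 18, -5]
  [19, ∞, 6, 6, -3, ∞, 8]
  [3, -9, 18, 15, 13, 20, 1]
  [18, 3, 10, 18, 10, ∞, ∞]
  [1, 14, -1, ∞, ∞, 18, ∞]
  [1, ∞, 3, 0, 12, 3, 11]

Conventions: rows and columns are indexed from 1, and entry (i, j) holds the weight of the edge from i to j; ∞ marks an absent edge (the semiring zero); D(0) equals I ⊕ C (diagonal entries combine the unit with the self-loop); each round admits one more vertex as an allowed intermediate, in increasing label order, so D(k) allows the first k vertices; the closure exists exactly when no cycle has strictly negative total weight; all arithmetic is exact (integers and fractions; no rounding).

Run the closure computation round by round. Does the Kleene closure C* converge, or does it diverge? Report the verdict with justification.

D(0):
  [0, 17, 6, 6, 18, -1, 11]
  [7, 0, 18, 10, ∞, 18, -5]
  [19, ∞, 0, 6, -3, ∞, 8]
  [3, -9, 18, 0, 13, 20, 1]
  [18, 3, 10, 18, 0, ∞, ∞]
  [1, 14, -1, ∞, ∞, 0, ∞]
  [1, ∞, 3, 0, 12, 3, 0]
D(1):
  [0, 17, 6, 6, 18, -1, 11]
  [7, 0, 13, 10, 25, 6, -5]
  [19, 36, 0, 6, -3, 18, 8]
  [3, -9, 9, 0, 13, 2, 1]
  [18, 3, 10, 18, 0, 17, 29]
  [1, 14, -1, 7, 19, 0, 12]
  [1, 18, 3, 0, 12, 0, 0]
D(2):
  [0, 17, 6, 6, 18, -1, 11]
  [7, 0, 13, 10, 25, 6, -5]
  [19, 36, 0, 6, -3, 18, 8]
  [-2, -9, 4, 0, 13, -3, -14]
  [10, 3, 10, 13, 0, 9, -2]
  [1, 14, -1, 7, 19, 0, 9]
  [1, 18, 3, 0, 12, 0, 0]
D(3):
  [0, 17, 6, 6, 3, -1, 11]
  [7, 0, 13, 10, 10, 6, -5]
  [19, 36, 0, 6, -3, 18, 8]
  [-2, -9, 4, 0, 1, -3, -14]
  [10, 3, 10, 13, 0, 9, -2]
  [1, 14, -1, 5, -4, 0, 7]
  [1, 18, 3, 0, 0, 0, 0]
Detection: at round 4, diagonal entry (7, 7) turns strictly negative.
Key observation: the cycle 7->1->3->4->2->7 has total weight 1 + 6 + 6 + (-9) + (-5), which is strictly negative.
Answer: DIVERGES — negative cycle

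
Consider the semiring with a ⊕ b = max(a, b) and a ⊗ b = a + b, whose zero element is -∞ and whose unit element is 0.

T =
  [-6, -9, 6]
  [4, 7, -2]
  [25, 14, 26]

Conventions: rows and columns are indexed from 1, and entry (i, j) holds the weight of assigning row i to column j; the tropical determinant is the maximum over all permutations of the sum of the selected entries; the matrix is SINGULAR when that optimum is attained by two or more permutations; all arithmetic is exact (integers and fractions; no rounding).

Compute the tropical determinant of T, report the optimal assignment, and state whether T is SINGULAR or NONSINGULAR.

σ = (1, 2, 3): (-6) + 7 + 26 = 27
σ = (1, 3, 2): (-6) + (-2) + 14 = 6
σ = (2, 1, 3): (-9) + 4 + 26 = 21
σ = (2, 3, 1): (-9) + (-2) + 25 = 14
σ = (3, 1, 2): 6 + 4 + 14 = 24
σ = (3, 2, 1): 6 + 7 + 25 = 38
Optimal value attained by: σ = (3, 2, 1).
Answer: det⊕(T) = 38; verdict: NONSINGULAR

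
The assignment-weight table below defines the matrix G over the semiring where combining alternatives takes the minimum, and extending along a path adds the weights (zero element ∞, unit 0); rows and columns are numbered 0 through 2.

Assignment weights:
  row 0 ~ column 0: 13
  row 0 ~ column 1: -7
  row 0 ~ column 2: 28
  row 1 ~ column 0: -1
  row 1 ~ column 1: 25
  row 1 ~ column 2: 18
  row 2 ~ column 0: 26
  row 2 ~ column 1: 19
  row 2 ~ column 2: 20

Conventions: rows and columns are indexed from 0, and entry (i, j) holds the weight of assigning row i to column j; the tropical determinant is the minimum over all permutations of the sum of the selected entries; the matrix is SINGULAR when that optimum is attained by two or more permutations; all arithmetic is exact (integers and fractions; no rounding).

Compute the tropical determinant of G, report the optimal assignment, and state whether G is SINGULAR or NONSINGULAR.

σ = (0, 1, 2): 13 + 25 + 20 = 58
σ = (0, 2, 1): 13 + 18 + 19 = 50
σ = (1, 0, 2): (-7) + (-1) + 20 = 12
σ = (1, 2, 0): (-7) + 18 + 26 = 37
σ = (2, 0, 1): 28 + (-1) + 19 = 46
σ = (2, 1, 0): 28 + 25 + 26 = 79
Optimal value attained by: σ = (1, 0, 2).
Answer: det⊕(G) = 12; verdict: NONSINGULAR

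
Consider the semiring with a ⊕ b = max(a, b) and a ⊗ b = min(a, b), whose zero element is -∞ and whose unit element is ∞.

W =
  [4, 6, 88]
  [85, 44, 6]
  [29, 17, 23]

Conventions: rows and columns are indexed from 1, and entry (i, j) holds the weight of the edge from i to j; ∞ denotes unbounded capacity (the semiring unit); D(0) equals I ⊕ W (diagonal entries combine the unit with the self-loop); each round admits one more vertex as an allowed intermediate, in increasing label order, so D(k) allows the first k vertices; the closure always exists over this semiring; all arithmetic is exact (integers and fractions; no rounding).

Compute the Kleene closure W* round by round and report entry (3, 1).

D(0):
  [∞, 6, 88]
  [85, ∞, 6]
  [29, 17, ∞]
D(1):
  [∞, 6, 88]
  [85, ∞, 85]
  [29, 17, ∞]
D(2):
  [∞, 6, 88]
  [85, ∞, 85]
  [29, 17, ∞]
D(3):
  [∞, 17, 88]
  [85, ∞, 85]
  [29, 17, ∞]
Answer: W*[3][1] = 29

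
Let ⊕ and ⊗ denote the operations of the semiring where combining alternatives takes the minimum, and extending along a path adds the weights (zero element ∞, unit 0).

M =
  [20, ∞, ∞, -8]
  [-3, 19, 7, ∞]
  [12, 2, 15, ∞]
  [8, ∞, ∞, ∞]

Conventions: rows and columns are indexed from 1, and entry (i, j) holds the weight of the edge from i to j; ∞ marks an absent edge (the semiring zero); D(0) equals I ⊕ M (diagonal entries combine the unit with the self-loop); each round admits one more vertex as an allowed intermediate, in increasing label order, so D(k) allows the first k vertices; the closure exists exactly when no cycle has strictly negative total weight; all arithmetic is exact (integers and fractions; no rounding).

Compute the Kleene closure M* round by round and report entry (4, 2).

D(0):
  [0, ∞, ∞, -8]
  [-3, 0, 7, ∞]
  [12, 2, 0, ∞]
  [8, ∞, ∞, 0]
D(1):
  [0, ∞, ∞, -8]
  [-3, 0, 7, -11]
  [12, 2, 0, 4]
  [8, ∞, ∞, 0]
D(2):
  [0, ∞, ∞, -8]
  [-3, 0, 7, -11]
  [-1, 2, 0, -9]
  [8, ∞, ∞, 0]
D(3):
  [0, ∞, ∞, -8]
  [-3, 0, 7, -11]
  [-1, 2, 0, -9]
  [8, ∞, ∞, 0]
D(4):
  [0, ∞, ∞, -8]
  [-3, 0, 7, -11]
  [-1, 2, 0, -9]
  [8, ∞, ∞, 0]
Answer: M*[4][2] = ∞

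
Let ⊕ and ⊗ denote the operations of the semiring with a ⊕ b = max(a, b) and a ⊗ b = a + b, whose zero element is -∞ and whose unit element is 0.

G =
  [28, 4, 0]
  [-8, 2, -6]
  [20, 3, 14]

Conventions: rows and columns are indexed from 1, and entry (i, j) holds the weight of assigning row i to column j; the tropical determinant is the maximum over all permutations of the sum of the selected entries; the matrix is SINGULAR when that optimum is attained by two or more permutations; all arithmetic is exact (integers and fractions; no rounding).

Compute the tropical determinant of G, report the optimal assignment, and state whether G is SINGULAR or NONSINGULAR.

σ = (1, 2, 3): 28 + 2 + 14 = 44
σ = (1, 3, 2): 28 + (-6) + 3 = 25
σ = (2, 1, 3): 4 + (-8) + 14 = 10
σ = (2, 3, 1): 4 + (-6) + 20 = 18
σ = (3, 1, 2): 0 + (-8) + 3 = -5
σ = (3, 2, 1): 0 + 2 + 20 = 22
Optimal value attained by: σ = (1, 2, 3).
Answer: det⊕(G) = 44; verdict: NONSINGULAR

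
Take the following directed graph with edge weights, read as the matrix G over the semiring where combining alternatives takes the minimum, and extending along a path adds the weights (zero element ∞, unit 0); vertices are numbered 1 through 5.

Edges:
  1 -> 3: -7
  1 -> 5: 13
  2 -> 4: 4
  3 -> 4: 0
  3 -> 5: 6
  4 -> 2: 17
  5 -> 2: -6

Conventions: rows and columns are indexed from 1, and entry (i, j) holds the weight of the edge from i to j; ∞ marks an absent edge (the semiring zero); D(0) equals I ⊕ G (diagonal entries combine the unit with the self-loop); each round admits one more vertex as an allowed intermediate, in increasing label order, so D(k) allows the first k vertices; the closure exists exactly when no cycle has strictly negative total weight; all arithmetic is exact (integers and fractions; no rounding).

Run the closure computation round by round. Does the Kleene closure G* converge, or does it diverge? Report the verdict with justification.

D(0):
  [0, ∞, -7, ∞, 13]
  [∞, 0, ∞, 4, ∞]
  [∞, ∞, 0, 0, 6]
  [∞, 17, ∞, 0, ∞]
  [∞, -6, ∞, ∞, 0]
D(1):
  [0, ∞, -7, ∞, 13]
  [∞, 0, ∞, 4, ∞]
  [∞, ∞, 0, 0, 6]
  [∞, 17, ∞, 0, ∞]
  [∞, -6, ∞, ∞, 0]
D(2):
  [0, ∞, -7, ∞, 13]
  [∞, 0, ∞, 4, ∞]
  [∞, ∞, 0, 0, 6]
  [∞, 17, ∞, 0, ∞]
  [∞, -6, ∞, -2, 0]
D(3):
  [0, ∞, -7, -7, -1]
  [∞, 0, ∞, 4, ∞]
  [∞, ∞, 0, 0, 6]
  [∞, 17, ∞, 0, ∞]
  [∞, -6, ∞, -2, 0]
D(4):
  [0, 10, -7, -7, -1]
  [∞, 0, ∞, 4, ∞]
  [∞, 17, 0, 0, 6]
  [∞, 17, ∞, 0, ∞]
  [∞, -6, ∞, -2, 0]
D(5):
  [0, -7, -7, -7, -1]
  [∞, 0, ∞, 4, ∞]
  [∞, 0, 0, 0, 6]
  [∞, 17, ∞, 0, ∞]
  [∞, -6, ∞, -2, 0]
Key observation: every diagonal entry stays at the unit through all rounds, so no improving cycle exists.
Answer: CONVERGES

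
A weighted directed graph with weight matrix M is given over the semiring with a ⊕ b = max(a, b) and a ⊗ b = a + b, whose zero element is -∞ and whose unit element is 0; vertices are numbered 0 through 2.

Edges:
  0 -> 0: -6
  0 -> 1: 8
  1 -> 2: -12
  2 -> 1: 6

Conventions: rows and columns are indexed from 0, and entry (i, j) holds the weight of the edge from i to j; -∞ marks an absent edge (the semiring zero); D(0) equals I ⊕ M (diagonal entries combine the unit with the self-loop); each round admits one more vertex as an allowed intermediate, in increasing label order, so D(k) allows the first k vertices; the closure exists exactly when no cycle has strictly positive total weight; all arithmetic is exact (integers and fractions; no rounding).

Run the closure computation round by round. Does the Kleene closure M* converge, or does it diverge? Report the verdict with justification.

D(0):
  [0, 8, -∞]
  [-∞, 0, -12]
  [-∞, 6, 0]
D(1):
  [0, 8, -∞]
  [-∞, 0, -12]
  [-∞, 6, 0]
D(2):
  [0, 8, -4]
  [-∞, 0, -12]
  [-∞, 6, 0]
D(3):
  [0, 8, -4]
  [-∞, 0, -12]
  [-∞, 6, 0]
Key observation: every diagonal entry stays at the unit through all rounds, so no improving cycle exists.
Answer: CONVERGES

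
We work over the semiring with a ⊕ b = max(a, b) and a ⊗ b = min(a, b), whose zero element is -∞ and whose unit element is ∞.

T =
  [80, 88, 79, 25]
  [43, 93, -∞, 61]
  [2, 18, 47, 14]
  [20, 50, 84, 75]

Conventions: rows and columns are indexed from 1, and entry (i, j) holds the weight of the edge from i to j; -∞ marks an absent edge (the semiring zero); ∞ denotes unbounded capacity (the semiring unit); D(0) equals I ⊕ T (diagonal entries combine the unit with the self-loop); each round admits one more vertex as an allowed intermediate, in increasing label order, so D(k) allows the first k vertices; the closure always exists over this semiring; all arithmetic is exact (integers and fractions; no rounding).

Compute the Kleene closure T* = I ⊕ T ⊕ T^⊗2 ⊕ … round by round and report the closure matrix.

D(0):
  [∞, 88, 79, 25]
  [43, ∞, -∞, 61]
  [2, 18, ∞, 14]
  [20, 50, 84, ∞]
D(1):
  [∞, 88, 79, 25]
  [43, ∞, 43, 61]
  [2, 18, ∞, 14]
  [20, 50, 84, ∞]
D(2):
  [∞, 88, 79, 61]
  [43, ∞, 43, 61]
  [18, 18, ∞, 18]
  [43, 50, 84, ∞]
D(3):
  [∞, 88, 79, 61]
  [43, ∞, 43, 61]
  [18, 18, ∞, 18]
  [43, 50, 84, ∞]
D(4):
  [∞, 88, 79, 61]
  [43, ∞, 61, 61]
  [18, 18, ∞, 18]
  [43, 50, 84, ∞]
Answer: T* = [[∞, 88, 79, 61], [43, ∞, 61, 61], [18, 18, ∞, 18], [43, 50, 84, ∞]]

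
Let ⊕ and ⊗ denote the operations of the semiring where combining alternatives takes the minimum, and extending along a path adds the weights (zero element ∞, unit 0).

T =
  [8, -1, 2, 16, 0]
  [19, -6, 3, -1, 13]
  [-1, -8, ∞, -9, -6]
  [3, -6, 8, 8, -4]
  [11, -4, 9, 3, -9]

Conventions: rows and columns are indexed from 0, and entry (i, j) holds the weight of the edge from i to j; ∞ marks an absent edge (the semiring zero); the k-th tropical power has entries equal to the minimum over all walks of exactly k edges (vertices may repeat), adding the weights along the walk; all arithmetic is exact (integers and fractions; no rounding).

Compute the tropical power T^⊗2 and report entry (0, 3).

T^⊗2:
  [1, -7, 2, -7, -9]
  [2, -12, -3, -7, -5]
  [-6, -15, -5, -9, -15]
  [7, -12, -3, -7, -13]
  [2, -13, -1, -6, -18]
Key observation: the optimum is the walk 0->2->3, with weight 2 + (-9) = -7.
Optimal value attained by: walk 0->2->3.
Answer: (T^⊗2)[0][3] = -7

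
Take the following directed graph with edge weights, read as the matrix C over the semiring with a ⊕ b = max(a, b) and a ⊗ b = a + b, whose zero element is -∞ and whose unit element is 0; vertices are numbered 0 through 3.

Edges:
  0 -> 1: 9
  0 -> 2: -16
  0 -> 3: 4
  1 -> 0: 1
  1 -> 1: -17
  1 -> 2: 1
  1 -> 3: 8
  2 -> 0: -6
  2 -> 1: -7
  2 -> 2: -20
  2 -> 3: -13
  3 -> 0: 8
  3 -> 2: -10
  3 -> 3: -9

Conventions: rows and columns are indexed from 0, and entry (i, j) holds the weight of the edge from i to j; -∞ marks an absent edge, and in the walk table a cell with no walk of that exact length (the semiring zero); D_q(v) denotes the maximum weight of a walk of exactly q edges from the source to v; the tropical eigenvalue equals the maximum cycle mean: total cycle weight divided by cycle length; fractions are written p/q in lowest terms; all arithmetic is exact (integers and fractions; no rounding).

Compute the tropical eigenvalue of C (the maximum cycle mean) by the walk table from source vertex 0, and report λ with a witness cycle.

q=0: [0, -∞, -∞, -∞]
q=1: [-∞, 9, -16, 4]
q=2: [12, -8, 10, 17]
q=3: [25, 21, 7, 16]
q=4: [24, 34, 22, 29]
Optimal cycle mean attained by: cycle 0->1->3->0, total 9 + 8 + 8, length 3.
Answer: λ = 25/3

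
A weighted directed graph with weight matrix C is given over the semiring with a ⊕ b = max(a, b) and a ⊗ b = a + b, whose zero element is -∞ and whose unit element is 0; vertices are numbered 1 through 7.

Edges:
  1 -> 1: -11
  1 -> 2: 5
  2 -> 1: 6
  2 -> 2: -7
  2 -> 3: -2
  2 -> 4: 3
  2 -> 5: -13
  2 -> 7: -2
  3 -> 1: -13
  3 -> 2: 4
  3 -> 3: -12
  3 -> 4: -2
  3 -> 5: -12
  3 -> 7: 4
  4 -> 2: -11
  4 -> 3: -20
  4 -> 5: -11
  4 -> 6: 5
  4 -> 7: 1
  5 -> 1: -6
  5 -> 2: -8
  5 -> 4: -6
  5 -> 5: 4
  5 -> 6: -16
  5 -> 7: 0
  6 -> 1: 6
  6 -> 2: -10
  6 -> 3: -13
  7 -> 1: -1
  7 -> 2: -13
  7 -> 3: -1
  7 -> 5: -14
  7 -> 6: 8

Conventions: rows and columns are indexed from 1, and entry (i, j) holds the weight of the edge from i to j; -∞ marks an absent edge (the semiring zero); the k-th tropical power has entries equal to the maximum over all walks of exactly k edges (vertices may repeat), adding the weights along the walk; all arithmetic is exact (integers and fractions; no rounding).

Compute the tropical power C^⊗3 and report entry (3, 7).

C^⊗2:
  [11, -2, 3, 8, -8, -∞, 3]
  [-1, 11, -3, -4, -8, 8, 4]
  [10, -3, 3, 7, -8, 12, 2]
  [11, -5, 0, -8, -7, 9, -11]
  [-1, -1, -1, -2, 8, 8, 4]
  [-4, 11, -12, -7, -23, -∞, -9]
  [14, 4, -5, -3, -10, -30, 3]
C^⊗3:
  [4, 16, 2, 1, -3, 13, 9]
  [17, 4, 9, 14, -2, 12, 9]
  [18, 15, 1, 1, -4, 12, 8]
  [15, 16, -4, -2, -3, -3, 4]
  [14, 4, 3, 2, 12, 12, 8]
  [17, 4, 9, 14, -2, -1, 9]
  [10, 19, 2, 7, -6, 11, 2]
Key observation: the optimum is the walk 3->2->4->7, with weight 4 + 3 + 1 = 8.
Optimal value attained by: walk 3->2->4->7.
Answer: (C^⊗3)[3][7] = 8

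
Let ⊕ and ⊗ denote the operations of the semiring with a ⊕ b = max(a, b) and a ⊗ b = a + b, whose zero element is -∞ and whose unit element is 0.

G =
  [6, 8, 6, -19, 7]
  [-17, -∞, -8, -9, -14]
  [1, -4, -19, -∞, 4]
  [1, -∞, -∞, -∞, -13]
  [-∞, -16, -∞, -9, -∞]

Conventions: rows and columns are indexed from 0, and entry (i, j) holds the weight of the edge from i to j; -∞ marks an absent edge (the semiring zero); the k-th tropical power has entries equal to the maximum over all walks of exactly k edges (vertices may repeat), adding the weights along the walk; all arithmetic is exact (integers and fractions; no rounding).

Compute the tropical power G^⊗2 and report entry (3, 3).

G^⊗2:
  [12, 14, 12, -1, 13]
  [-7, -9, -11, -23, -4]
  [7, 9, 7, -5, 8]
  [7, 9, 7, -18, 8]
  [-8, -∞, -24, -25, -22]
Key observation: the optimum is the walk 3->0->3, with weight 1 + (-19) = -18.
Optimal value attained by: walk 3->0->3.
Answer: (G^⊗2)[3][3] = -18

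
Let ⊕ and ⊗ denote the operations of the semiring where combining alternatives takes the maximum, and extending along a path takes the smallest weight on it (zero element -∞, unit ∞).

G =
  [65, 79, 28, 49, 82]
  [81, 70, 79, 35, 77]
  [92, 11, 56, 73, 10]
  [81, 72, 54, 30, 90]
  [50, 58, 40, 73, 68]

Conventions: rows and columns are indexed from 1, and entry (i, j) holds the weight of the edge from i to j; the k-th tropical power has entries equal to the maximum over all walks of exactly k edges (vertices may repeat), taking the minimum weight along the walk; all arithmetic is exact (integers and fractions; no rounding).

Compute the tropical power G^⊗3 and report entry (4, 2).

G^⊗2:
  [79, 70, 79, 73, 77]
  [79, 79, 70, 73, 81]
  [73, 79, 56, 56, 82]
  [72, 79, 72, 73, 81]
  [73, 72, 58, 68, 73]
G^⊗3:
  [79, 79, 70, 73, 79]
  [79, 79, 79, 73, 79]
  [79, 73, 79, 73, 77]
  [79, 72, 79, 73, 77]
  [72, 73, 72, 73, 73]
Key observation: the optimum is the walk 4->2->1->2, with weight 72 min 81 min 79 = 72.
Optimal value attained by: walk 4->2->1->2.
Answer: (G^⊗3)[4][2] = 72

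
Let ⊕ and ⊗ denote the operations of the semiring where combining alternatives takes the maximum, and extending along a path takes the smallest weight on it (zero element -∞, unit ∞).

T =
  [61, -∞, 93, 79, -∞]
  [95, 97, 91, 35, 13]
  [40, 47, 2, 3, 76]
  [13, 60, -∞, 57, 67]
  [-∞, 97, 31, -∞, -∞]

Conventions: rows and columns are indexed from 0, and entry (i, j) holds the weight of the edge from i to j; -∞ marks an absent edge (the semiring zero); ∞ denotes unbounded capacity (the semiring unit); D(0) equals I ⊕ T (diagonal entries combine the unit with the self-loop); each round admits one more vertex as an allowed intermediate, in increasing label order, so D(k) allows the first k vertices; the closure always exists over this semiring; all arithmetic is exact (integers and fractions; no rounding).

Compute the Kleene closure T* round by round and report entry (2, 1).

D(0):
  [∞, -∞, 93, 79, -∞]
  [95, ∞, 91, 35, 13]
  [40, 47, ∞, 3, 76]
  [13, 60, -∞, ∞, 67]
  [-∞, 97, 31, -∞, ∞]
D(1):
  [∞, -∞, 93, 79, -∞]
  [95, ∞, 93, 79, 13]
  [40, 47, ∞, 40, 76]
  [13, 60, 13, ∞, 67]
  [-∞, 97, 31, -∞, ∞]
D(2):
  [∞, -∞, 93, 79, -∞]
  [95, ∞, 93, 79, 13]
  [47, 47, ∞, 47, 76]
  [60, 60, 60, ∞, 67]
  [95, 97, 93, 79, ∞]
D(3):
  [∞, 47, 93, 79, 76]
  [95, ∞, 93, 79, 76]
  [47, 47, ∞, 47, 76]
  [60, 60, 60, ∞, 67]
  [95, 97, 93, 79, ∞]
D(4):
  [∞, 60, 93, 79, 76]
  [95, ∞, 93, 79, 76]
  [47, 47, ∞, 47, 76]
  [60, 60, 60, ∞, 67]
  [95, 97, 93, 79, ∞]
D(5):
  [∞, 76, 93, 79, 76]
  [95, ∞, 93, 79, 76]
  [76, 76, ∞, 76, 76]
  [67, 67, 67, ∞, 67]
  [95, 97, 93, 79, ∞]
Answer: T*[2][1] = 76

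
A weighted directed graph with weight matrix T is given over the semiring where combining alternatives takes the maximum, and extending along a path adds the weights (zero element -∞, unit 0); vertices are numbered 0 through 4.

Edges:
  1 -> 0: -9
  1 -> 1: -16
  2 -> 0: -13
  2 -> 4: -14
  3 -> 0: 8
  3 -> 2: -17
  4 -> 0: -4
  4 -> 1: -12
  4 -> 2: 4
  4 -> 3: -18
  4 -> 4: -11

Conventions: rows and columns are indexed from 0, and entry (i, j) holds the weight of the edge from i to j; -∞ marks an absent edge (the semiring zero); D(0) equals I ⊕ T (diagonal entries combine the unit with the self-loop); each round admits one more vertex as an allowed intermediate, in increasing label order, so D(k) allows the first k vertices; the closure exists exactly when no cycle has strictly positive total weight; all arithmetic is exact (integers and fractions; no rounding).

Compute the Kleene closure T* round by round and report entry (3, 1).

D(0):
  [0, -∞, -∞, -∞, -∞]
  [-9, 0, -∞, -∞, -∞]
  [-13, -∞, 0, -∞, -14]
  [8, -∞, -17, 0, -∞]
  [-4, -12, 4, -18, 0]
D(1):
  [0, -∞, -∞, -∞, -∞]
  [-9, 0, -∞, -∞, -∞]
  [-13, -∞, 0, -∞, -14]
  [8, -∞, -17, 0, -∞]
  [-4, -12, 4, -18, 0]
D(2):
  [0, -∞, -∞, -∞, -∞]
  [-9, 0, -∞, -∞, -∞]
  [-13, -∞, 0, -∞, -14]
  [8, -∞, -17, 0, -∞]
  [-4, -12, 4, -18, 0]
D(3):
  [0, -∞, -∞, -∞, -∞]
  [-9, 0, -∞, -∞, -∞]
  [-13, -∞, 0, -∞, -14]
  [8, -∞, -17, 0, -31]
  [-4, -12, 4, -18, 0]
D(4):
  [0, -∞, -∞, -∞, -∞]
  [-9, 0, -∞, -∞, -∞]
  [-13, -∞, 0, -∞, -14]
  [8, -∞, -17, 0, -31]
  [-4, -12, 4, -18, 0]
D(5):
  [0, -∞, -∞, -∞, -∞]
  [-9, 0, -∞, -∞, -∞]
  [-13, -26, 0, -32, -14]
  [8, -43, -17, 0, -31]
  [-4, -12, 4, -18, 0]
Answer: T*[3][1] = -43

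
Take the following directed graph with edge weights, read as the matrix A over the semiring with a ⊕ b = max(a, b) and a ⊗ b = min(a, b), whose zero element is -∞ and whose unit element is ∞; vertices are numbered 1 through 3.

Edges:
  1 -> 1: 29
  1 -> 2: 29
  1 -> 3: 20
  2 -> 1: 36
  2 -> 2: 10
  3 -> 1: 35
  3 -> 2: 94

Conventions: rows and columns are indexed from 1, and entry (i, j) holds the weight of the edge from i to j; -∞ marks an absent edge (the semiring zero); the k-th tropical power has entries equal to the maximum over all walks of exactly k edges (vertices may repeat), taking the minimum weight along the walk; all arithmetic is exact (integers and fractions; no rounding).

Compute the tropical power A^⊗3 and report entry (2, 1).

A^⊗2:
  [29, 29, 20]
  [29, 29, 20]
  [36, 29, 20]
A^⊗3:
  [29, 29, 20]
  [29, 29, 20]
  [29, 29, 20]
Key observation: the optimum is the walk 2->1->1->1, with weight 36 min 29 min 29 = 29.
Optimal value attained by: walk 2->1->1->1.
Answer: (A^⊗3)[2][1] = 29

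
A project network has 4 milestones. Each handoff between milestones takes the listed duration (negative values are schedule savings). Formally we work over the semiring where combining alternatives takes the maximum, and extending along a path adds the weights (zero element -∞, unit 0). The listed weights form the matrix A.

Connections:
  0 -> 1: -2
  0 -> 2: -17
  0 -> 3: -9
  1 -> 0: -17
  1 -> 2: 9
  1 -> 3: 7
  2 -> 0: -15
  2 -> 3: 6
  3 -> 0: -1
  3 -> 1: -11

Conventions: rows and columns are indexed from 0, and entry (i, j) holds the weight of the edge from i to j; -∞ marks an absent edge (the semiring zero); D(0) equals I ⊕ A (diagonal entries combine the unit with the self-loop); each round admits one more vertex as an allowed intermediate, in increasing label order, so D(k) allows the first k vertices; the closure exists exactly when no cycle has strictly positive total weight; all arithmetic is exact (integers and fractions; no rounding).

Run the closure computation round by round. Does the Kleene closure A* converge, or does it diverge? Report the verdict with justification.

D(0):
  [0, -2, -17, -9]
  [-17, 0, 9, 7]
  [-15, -∞, 0, 6]
  [-1, -11, -∞, 0]
D(1):
  [0, -2, -17, -9]
  [-17, 0, 9, 7]
  [-15, -17, 0, 6]
  [-1, -3, -18, 0]
Detection: at round 2, diagonal entry (3, 3) turns strictly positive.
Key observation: the cycle 3->0->1->3 has total weight (-1) + (-2) + 7, which is strictly positive.
Answer: DIVERGES — positive cycle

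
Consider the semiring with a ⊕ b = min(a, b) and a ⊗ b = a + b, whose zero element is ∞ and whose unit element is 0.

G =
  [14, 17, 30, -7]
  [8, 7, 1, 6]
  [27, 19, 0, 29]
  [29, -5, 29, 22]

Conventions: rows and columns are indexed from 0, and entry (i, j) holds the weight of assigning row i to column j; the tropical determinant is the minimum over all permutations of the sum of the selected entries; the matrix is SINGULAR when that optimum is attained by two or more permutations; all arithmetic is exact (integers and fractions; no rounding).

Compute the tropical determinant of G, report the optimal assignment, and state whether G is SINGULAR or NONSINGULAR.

σ = (0, 1, 2, 3): 14 + 7 + 0 + 22 = 43
σ = (0, 1, 3, 2): 14 + 7 + 29 + 29 = 79
σ = (0, 2, 1, 3): 14 + 1 + 19 + 22 = 56
σ = (0, 2, 3, 1): 14 + 1 + 29 + (-5) = 39
σ = (0, 3, 1, 2): 14 + 6 + 19 + 29 = 68
σ = (0, 3, 2, 1): 14 + 6 + 0 + (-5) = 15
σ = (1, 0, 2, 3): 17 + 8 + 0 + 22 = 47
σ = (1, 0, 3, 2): 17 + 8 + 29 + 29 = 83
σ = (1, 2, 0, 3): 17 + 1 + 27 + 22 = 67
σ = (1, 2, 3, 0): 17 + 1 + 29 + 29 = 76
σ = (1, 3, 0, 2): 17 + 6 + 27 + 29 = 79
σ = (1, 3, 2, 0): 17 + 6 + 0 + 29 = 52
σ = (2, 0, 1, 3): 30 + 8 + 19 + 22 = 79
σ = (2, 0, 3, 1): 30 + 8 + 29 + (-5) = 62
σ = (2, 1, 0, 3): 30 + 7 + 27 + 22 = 86
σ = (2, 1, 3, 0): 30 + 7 + 29 + 29 = 95
σ = (2, 3, 0, 1): 30 + 6 + 27 + (-5) = 58
σ = (2, 3, 1, 0): 30 + 6 + 19 + 29 = 84
σ = (3, 0, 1, 2): (-7) + 8 + 19 + 29 = 49
σ = (3, 0, 2, 1): (-7) + 8 + 0 + (-5) = -4
σ = (3, 1, 0, 2): (-7) + 7 + 27 + 29 = 56
σ = (3, 1, 2, 0): (-7) + 7 + 0 + 29 = 29
σ = (3, 2, 0, 1): (-7) + 1 + 27 + (-5) = 16
σ = (3, 2, 1, 0): (-7) + 1 + 19 + 29 = 42
Optimal value attained by: σ = (3, 0, 2, 1).
Answer: det⊕(G) = -4; verdict: NONSINGULAR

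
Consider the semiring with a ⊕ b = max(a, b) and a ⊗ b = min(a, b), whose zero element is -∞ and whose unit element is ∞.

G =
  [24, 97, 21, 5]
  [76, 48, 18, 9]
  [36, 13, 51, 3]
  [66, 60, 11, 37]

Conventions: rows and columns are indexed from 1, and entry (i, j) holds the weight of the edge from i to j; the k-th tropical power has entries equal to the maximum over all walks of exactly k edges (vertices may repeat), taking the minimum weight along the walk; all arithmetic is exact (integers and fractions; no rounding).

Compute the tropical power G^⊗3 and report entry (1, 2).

G^⊗2:
  [76, 48, 21, 9]
  [48, 76, 21, 9]
  [36, 36, 51, 9]
  [60, 66, 21, 37]
G^⊗3:
  [48, 76, 21, 9]
  [76, 48, 21, 9]
  [36, 36, 51, 9]
  [66, 60, 21, 37]
Key observation: the optimum is the walk 1->2->1->2, with weight 97 min 76 min 97 = 76.
Optimal value attained by: walk 1->2->1->2.
Answer: (G^⊗3)[1][2] = 76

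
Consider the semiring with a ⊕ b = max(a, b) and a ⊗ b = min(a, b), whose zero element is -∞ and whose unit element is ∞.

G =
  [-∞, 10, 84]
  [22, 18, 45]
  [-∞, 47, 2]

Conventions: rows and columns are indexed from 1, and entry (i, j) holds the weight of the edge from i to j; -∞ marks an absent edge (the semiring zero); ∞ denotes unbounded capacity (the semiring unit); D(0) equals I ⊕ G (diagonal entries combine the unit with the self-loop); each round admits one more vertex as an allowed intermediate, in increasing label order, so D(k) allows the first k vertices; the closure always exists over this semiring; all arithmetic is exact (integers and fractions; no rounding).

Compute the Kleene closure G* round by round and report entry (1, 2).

D(0):
  [∞, 10, 84]
  [22, ∞, 45]
  [-∞, 47, ∞]
D(1):
  [∞, 10, 84]
  [22, ∞, 45]
  [-∞, 47, ∞]
D(2):
  [∞, 10, 84]
  [22, ∞, 45]
  [22, 47, ∞]
D(3):
  [∞, 47, 84]
  [22, ∞, 45]
  [22, 47, ∞]
Answer: G*[1][2] = 47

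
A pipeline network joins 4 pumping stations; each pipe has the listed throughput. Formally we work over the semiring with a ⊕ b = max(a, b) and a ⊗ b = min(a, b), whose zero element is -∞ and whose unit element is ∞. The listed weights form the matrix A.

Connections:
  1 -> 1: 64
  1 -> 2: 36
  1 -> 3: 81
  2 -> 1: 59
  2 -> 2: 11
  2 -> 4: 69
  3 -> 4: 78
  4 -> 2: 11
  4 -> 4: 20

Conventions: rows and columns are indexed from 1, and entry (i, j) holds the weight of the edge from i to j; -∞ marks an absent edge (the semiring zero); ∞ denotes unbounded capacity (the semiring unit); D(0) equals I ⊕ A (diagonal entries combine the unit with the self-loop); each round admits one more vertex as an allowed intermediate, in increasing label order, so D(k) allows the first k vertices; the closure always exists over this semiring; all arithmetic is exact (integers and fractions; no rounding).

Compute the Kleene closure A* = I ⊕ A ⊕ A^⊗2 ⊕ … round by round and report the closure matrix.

D(0):
  [∞, 36, 81, -∞]
  [59, ∞, -∞, 69]
  [-∞, -∞, ∞, 78]
  [-∞, 11, -∞, ∞]
D(1):
  [∞, 36, 81, -∞]
  [59, ∞, 59, 69]
  [-∞, -∞, ∞, 78]
  [-∞, 11, -∞, ∞]
D(2):
  [∞, 36, 81, 36]
  [59, ∞, 59, 69]
  [-∞, -∞, ∞, 78]
  [11, 11, 11, ∞]
D(3):
  [∞, 36, 81, 78]
  [59, ∞, 59, 69]
  [-∞, -∞, ∞, 78]
  [11, 11, 11, ∞]
D(4):
  [∞, 36, 81, 78]
  [59, ∞, 59, 69]
  [11, 11, ∞, 78]
  [11, 11, 11, ∞]
Answer: A* = [[∞, 36, 81, 78], [59, ∞, 59, 69], [11, 11, ∞, 78], [11, 11, 11, ∞]]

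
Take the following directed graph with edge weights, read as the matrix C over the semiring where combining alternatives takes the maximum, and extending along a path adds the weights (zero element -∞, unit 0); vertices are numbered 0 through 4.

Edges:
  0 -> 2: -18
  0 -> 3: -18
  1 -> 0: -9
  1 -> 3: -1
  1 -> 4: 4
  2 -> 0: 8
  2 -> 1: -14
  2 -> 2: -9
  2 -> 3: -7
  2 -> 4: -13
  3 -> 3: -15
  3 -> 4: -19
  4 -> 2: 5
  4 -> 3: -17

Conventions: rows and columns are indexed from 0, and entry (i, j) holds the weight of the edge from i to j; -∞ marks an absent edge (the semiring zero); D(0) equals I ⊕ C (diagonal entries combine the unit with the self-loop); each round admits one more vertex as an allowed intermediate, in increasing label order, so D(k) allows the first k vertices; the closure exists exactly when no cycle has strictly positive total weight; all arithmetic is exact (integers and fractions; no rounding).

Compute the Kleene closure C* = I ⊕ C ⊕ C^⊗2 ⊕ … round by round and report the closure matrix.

D(0):
  [0, -∞, -18, -18, -∞]
  [-9, 0, -∞, -1, 4]
  [8, -14, 0, -7, -13]
  [-∞, -∞, -∞, 0, -19]
  [-∞, -∞, 5, -17, 0]
D(1):
  [0, -∞, -18, -18, -∞]
  [-9, 0, -27, -1, 4]
  [8, -14, 0, -7, -13]
  [-∞, -∞, -∞, 0, -19]
  [-∞, -∞, 5, -17, 0]
D(2):
  [0, -∞, -18, -18, -∞]
  [-9, 0, -27, -1, 4]
  [8, -14, 0, -7, -10]
  [-∞, -∞, -∞, 0, -19]
  [-∞, -∞, 5, -17, 0]
D(3):
  [0, -32, -18, -18, -28]
  [-9, 0, -27, -1, 4]
  [8, -14, 0, -7, -10]
  [-∞, -∞, -∞, 0, -19]
  [13, -9, 5, -2, 0]
D(4):
  [0, -32, -18, -18, -28]
  [-9, 0, -27, -1, 4]
  [8, -14, 0, -7, -10]
  [-∞, -∞, -∞, 0, -19]
  [13, -9, 5, -2, 0]
D(5):
  [0, -32, -18, -18, -28]
  [17, 0, 9, 2, 4]
  [8, -14, 0, -7, -10]
  [-6, -28, -14, 0, -19]
  [13, -9, 5, -2, 0]
Answer: C* = [[0, -32, -18, -18, -28], [17, 0, 9, 2, 4], [8, -14, 0, -7, -10], [-6, -28, -14, 0, -19], [13, -9, 5, -2, 0]]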